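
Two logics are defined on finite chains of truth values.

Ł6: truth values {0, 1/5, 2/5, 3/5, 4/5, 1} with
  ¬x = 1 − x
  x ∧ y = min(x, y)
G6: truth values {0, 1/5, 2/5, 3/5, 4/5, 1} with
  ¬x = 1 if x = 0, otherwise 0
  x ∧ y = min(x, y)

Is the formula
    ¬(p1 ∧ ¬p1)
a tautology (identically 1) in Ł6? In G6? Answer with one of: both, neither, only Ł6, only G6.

only G6

In Ł6: at p1 = 1/5 the value is 4/5 — not a tautology.
In G6: every assignment gives 1 — tautology.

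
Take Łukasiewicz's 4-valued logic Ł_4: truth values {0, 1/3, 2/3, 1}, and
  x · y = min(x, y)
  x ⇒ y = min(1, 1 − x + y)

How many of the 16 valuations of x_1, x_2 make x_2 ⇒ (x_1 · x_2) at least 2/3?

x_1 = 0, x_2 = 0 ↦ 1  ≥
x_1 = 0, x_2 = 1/3 ↦ 2/3  ≥
x_1 = 0, x_2 = 2/3 ↦ 1/3  <
x_1 = 0, x_2 = 1 ↦ 0  <
x_1 = 1/3, x_2 = 0 ↦ 1  ≥
x_1 = 1/3, x_2 = 1/3 ↦ 1  ≥
x_1 = 1/3, x_2 = 2/3 ↦ 2/3  ≥
x_1 = 1/3, x_2 = 1 ↦ 1/3  <
x_1 = 2/3, x_2 = 0 ↦ 1  ≥
x_1 = 2/3, x_2 = 1/3 ↦ 1  ≥
x_1 = 2/3, x_2 = 2/3 ↦ 1  ≥
x_1 = 2/3, x_2 = 1 ↦ 2/3  ≥
x_1 = 1, x_2 = 0 ↦ 1  ≥
x_1 = 1, x_2 = 1/3 ↦ 1  ≥
x_1 = 1, x_2 = 2/3 ↦ 1  ≥
x_1 = 1, x_2 = 1 ↦ 1  ≥
So 13 of the 16 assignments meet the threshold.

13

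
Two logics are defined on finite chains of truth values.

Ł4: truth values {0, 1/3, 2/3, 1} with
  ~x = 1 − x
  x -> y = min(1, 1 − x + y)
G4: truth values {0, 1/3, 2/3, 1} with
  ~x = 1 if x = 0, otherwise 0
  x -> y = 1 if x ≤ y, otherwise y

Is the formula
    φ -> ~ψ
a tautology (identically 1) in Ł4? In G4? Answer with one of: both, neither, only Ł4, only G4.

neither

In Ł4: at φ = 1/3, ψ = 1 the value is 2/3 — not a tautology.
In G4: at φ = 1/3, ψ = 1/3 the value is 0 — not a tautology.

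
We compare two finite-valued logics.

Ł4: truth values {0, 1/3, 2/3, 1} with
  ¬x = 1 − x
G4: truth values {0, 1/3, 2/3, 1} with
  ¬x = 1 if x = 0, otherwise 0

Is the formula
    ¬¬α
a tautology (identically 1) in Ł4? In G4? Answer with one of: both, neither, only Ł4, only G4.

In Ł4: at α = 0 the value is 0 — not a tautology.
In G4: at α = 0 the value is 0 — not a tautology.

neither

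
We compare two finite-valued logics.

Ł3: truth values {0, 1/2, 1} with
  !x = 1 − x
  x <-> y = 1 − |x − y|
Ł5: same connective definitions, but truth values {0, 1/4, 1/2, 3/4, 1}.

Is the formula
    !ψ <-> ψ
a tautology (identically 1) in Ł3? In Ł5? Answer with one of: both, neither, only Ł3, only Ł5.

neither

In Ł3: at ψ = 0 the value is 0 — not a tautology.
In Ł5: at ψ = 0 the value is 0 — not a tautology.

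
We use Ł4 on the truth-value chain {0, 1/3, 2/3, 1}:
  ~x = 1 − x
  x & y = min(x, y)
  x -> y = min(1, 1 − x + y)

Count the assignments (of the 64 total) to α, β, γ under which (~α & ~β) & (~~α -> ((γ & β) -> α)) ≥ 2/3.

value 1: 4 assignments (counts)
value 2/3: 12 assignments (counts)
value 1/3: 20 assignments
value 0: 28 assignments
So 16 of the 64 assignments meet the threshold.

16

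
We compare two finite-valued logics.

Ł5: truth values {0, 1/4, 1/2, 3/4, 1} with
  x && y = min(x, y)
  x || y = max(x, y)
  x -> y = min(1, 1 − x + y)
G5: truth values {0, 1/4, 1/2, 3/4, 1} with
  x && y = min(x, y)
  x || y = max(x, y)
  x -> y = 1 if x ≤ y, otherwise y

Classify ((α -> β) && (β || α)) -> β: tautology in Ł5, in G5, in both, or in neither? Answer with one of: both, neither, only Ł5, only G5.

In Ł5: at α = 1/4, β = 0 the value is 3/4 — not a tautology.
In G5: every assignment gives 1 — tautology.

only G5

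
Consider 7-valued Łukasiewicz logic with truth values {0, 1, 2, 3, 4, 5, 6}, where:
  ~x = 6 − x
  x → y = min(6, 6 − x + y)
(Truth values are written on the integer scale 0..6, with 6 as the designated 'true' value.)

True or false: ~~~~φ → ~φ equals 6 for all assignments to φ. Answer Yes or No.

Counterexample: take φ = 4.
~φ = ~4 = 2
~~φ = ~2 = 4
~~~φ = ~4 = 2
~~~~φ = ~2 = 4
~φ = ~4 = 2
~~~~φ → ~φ = 4 → 2 = 4
This gives 4 ≠ 6.

No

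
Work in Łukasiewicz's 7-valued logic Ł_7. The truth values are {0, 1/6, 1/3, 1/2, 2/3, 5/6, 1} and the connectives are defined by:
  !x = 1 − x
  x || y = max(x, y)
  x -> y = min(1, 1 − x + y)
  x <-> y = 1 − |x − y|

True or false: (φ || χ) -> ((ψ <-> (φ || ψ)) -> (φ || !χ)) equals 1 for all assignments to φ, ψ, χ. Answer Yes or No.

No

Counterexample: take φ = 0, ψ = 0, χ = 2/3.
φ || χ = 0 || 2/3 = 2/3
φ || ψ = 0 || 0 = 0
ψ <-> (φ || ψ) = 0 <-> 0 = 1
!χ = !2/3 = 1/3
φ || !χ = 0 || 1/3 = 1/3
(ψ <-> (φ || ψ)) -> (φ || !χ) = 1 -> 1/3 = 1/3
(φ || χ) -> ((ψ <-> (φ || ψ)) -> (φ || !χ)) = 2/3 -> 1/3 = 2/3
This gives 2/3 ≠ 1.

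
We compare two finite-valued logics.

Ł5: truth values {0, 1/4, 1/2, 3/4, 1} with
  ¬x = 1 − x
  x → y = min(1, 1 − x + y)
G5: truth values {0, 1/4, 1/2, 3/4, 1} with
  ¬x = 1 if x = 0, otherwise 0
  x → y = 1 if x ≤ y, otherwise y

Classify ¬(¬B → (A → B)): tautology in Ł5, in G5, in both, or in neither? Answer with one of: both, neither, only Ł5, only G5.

neither

In Ł5: at A = 0, B = 0 the value is 0 — not a tautology.
In G5: at A = 0, B = 0 the value is 0 — not a tautology.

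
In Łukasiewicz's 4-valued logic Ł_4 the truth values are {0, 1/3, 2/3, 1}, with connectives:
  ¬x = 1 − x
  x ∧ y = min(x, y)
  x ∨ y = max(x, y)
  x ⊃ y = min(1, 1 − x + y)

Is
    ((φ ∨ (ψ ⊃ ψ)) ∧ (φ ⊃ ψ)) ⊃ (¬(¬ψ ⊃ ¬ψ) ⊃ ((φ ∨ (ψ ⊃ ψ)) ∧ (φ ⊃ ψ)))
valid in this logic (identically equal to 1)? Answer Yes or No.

Yes

φ = 0, ψ = 0 ↦ 1
φ = 0, ψ = 1/3 ↦ 1
φ = 0, ψ = 2/3 ↦ 1
φ = 0, ψ = 1 ↦ 1
φ = 1/3, ψ = 0 ↦ 1
φ = 1/3, ψ = 1/3 ↦ 1
φ = 1/3, ψ = 2/3 ↦ 1
φ = 1/3, ψ = 1 ↦ 1
φ = 2/3, ψ = 0 ↦ 1
φ = 2/3, ψ = 1/3 ↦ 1
φ = 2/3, ψ = 2/3 ↦ 1
φ = 2/3, ψ = 1 ↦ 1
φ = 1, ψ = 0 ↦ 1
φ = 1, ψ = 1/3 ↦ 1
φ = 1, ψ = 2/3 ↦ 1
φ = 1, ψ = 1 ↦ 1
Every assignment gives a value ≥ 1.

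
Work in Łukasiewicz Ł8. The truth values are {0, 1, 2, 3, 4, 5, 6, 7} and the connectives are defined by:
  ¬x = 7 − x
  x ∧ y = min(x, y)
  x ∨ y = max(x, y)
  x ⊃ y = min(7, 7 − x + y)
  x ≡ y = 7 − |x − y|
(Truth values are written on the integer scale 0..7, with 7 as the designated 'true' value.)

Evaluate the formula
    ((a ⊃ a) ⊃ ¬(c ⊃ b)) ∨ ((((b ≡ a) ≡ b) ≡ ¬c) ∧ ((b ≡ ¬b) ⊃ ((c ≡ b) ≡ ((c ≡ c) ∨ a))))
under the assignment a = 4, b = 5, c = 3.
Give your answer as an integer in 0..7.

a ⊃ a = 4 ⊃ 4 = 7
c ⊃ b = 3 ⊃ 5 = 7
¬(c ⊃ b) = ¬7 = 0
(a ⊃ a) ⊃ ¬(c ⊃ b) = 7 ⊃ 0 = 0
b ≡ a = 5 ≡ 4 = 6
(b ≡ a) ≡ b = 6 ≡ 5 = 6
¬c = ¬3 = 4
((b ≡ a) ≡ b) ≡ ¬c = 6 ≡ 4 = 5
¬b = ¬5 = 2
b ≡ ¬b = 5 ≡ 2 = 4
c ≡ b = 3 ≡ 5 = 5
c ≡ c = 3 ≡ 3 = 7
(c ≡ c) ∨ a = 7 ∨ 4 = 7
(c ≡ b) ≡ ((c ≡ c) ∨ a) = 5 ≡ 7 = 5
(b ≡ ¬b) ⊃ ((c ≡ b) ≡ ((c ≡ c) ∨ a)) = 4 ⊃ 5 = 7
(((b ≡ a) ≡ b) ≡ ¬c) ∧ ((b ≡ ¬b) ⊃ ((c ≡ b) ≡ ((c ≡ c) ∨ a))) = 5 ∧ 7 = 5
((a ⊃ a) ⊃ ¬(c ⊃ b)) ∨ ((((b ≡ a) ≡ b) ≡ ¬c) ∧ ((b ≡ ¬b) ⊃ ((c ≡ b) ≡ ((c ≡ c) ∨ a)))) = 0 ∨ 5 = 5

5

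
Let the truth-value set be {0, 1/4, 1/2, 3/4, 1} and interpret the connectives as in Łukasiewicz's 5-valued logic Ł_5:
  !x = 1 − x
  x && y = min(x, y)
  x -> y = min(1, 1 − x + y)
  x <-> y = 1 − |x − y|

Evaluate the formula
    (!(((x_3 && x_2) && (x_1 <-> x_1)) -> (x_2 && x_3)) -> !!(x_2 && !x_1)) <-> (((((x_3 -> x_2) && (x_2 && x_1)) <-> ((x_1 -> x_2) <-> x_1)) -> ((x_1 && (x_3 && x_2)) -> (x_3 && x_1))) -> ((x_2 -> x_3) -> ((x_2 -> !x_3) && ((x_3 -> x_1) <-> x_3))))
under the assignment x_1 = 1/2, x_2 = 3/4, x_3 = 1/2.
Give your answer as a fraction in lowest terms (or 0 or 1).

x_3 && x_2 = 1/2 && 3/4 = 1/2
x_1 <-> x_1 = 1/2 <-> 1/2 = 1
(x_3 && x_2) && (x_1 <-> x_1) = 1/2 && 1 = 1/2
x_2 && x_3 = 3/4 && 1/2 = 1/2
((x_3 && x_2) && (x_1 <-> x_1)) -> (x_2 && x_3) = 1/2 -> 1/2 = 1
!(((x_3 && x_2) && (x_1 <-> x_1)) -> (x_2 && x_3)) = !1 = 0
!x_1 = !1/2 = 1/2
x_2 && !x_1 = 3/4 && 1/2 = 1/2
!(x_2 && !x_1) = !1/2 = 1/2
!!(x_2 && !x_1) = !1/2 = 1/2
!(((x_3 && x_2) && (x_1 <-> x_1)) -> (x_2 && x_3)) -> !!(x_2 && !x_1) = 0 -> 1/2 = 1
x_3 -> x_2 = 1/2 -> 3/4 = 1
x_2 && x_1 = 3/4 && 1/2 = 1/2
(x_3 -> x_2) && (x_2 && x_1) = 1 && 1/2 = 1/2
x_1 -> x_2 = 1/2 -> 3/4 = 1
(x_1 -> x_2) <-> x_1 = 1 <-> 1/2 = 1/2
((x_3 -> x_2) && (x_2 && x_1)) <-> ((x_1 -> x_2) <-> x_1) = 1/2 <-> 1/2 = 1
x_3 && x_2 = 1/2 && 3/4 = 1/2
x_1 && (x_3 && x_2) = 1/2 && 1/2 = 1/2
x_3 && x_1 = 1/2 && 1/2 = 1/2
(x_1 && (x_3 && x_2)) -> (x_3 && x_1) = 1/2 -> 1/2 = 1
(((x_3 -> x_2) && (x_2 && x_1)) <-> ((x_1 -> x_2) <-> x_1)) -> ((x_1 && (x_3 && x_2)) -> (x_3 && x_1)) = 1 -> 1 = 1
x_2 -> x_3 = 3/4 -> 1/2 = 3/4
!x_3 = !1/2 = 1/2
x_2 -> !x_3 = 3/4 -> 1/2 = 3/4
x_3 -> x_1 = 1/2 -> 1/2 = 1
(x_3 -> x_1) <-> x_3 = 1 <-> 1/2 = 1/2
(x_2 -> !x_3) && ((x_3 -> x_1) <-> x_3) = 3/4 && 1/2 = 1/2
(x_2 -> x_3) -> ((x_2 -> !x_3) && ((x_3 -> x_1) <-> x_3)) = 3/4 -> 1/2 = 3/4
((((x_3 -> x_2) && (x_2 && x_1)) <-> ((x_1 -> x_2) <-> x_1)) -> ((x_1 && (x_3 && x_2)) -> (x_3 && x_1))) -> ((x_2 -> x_3) -> ((x_2 -> !x_3) && ((x_3 -> x_1) <-> x_3))) = 1 -> 3/4 = 3/4
(!(((x_3 && x_2) && (x_1 <-> x_1)) -> (x_2 && x_3)) -> !!(x_2 && !x_1)) <-> (((((x_3 -> x_2) && (x_2 && x_1)) <-> ((x_1 -> x_2) <-> x_1)) -> ((x_1 && (x_3 && x_2)) -> (x_3 && x_1))) -> ((x_2 -> x_3) -> ((x_2 -> !x_3) && ((x_3 -> x_1) <-> x_3)))) = 1 <-> 3/4 = 3/4

3/4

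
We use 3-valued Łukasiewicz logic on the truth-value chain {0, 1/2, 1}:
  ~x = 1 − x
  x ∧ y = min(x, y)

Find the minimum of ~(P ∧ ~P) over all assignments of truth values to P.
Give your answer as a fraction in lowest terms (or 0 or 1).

1/2

Take P = 1/2:
~P = ~1/2 = 1/2
P ∧ ~P = 1/2 ∧ 1/2 = 1/2
~(P ∧ ~P) = ~1/2 = 1/2
No assignment yields a value below 1/2, so this is the minimum.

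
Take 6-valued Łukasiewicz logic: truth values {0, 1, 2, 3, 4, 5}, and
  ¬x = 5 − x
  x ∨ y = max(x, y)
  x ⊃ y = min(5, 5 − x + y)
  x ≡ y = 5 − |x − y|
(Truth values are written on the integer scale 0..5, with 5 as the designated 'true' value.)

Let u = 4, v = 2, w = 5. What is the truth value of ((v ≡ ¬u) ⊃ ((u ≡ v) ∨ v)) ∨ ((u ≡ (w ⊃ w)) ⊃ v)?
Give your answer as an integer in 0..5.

4

¬u = ¬4 = 1
v ≡ ¬u = 2 ≡ 1 = 4
u ≡ v = 4 ≡ 2 = 3
(u ≡ v) ∨ v = 3 ∨ 2 = 3
(v ≡ ¬u) ⊃ ((u ≡ v) ∨ v) = 4 ⊃ 3 = 4
w ⊃ w = 5 ⊃ 5 = 5
u ≡ (w ⊃ w) = 4 ≡ 5 = 4
(u ≡ (w ⊃ w)) ⊃ v = 4 ⊃ 2 = 3
((v ≡ ¬u) ⊃ ((u ≡ v) ∨ v)) ∨ ((u ≡ (w ⊃ w)) ⊃ v) = 4 ∨ 3 = 4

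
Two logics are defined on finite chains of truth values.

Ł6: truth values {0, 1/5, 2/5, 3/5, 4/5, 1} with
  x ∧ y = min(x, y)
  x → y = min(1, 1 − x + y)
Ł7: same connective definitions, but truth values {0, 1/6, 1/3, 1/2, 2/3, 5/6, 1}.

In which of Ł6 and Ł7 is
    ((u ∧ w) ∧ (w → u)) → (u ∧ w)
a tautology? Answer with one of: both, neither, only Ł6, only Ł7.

both

In Ł6: every assignment gives 1 — tautology.
In Ł7: every assignment gives 1 — tautology.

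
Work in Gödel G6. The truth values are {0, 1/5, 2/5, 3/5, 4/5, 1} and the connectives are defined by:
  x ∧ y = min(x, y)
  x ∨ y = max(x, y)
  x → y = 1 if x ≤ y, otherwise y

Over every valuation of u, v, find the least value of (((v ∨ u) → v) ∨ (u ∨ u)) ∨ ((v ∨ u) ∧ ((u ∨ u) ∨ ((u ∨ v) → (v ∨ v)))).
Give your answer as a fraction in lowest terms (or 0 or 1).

1/5

Take u = 1/5, v = 0:
v ∨ u = 0 ∨ 1/5 = 1/5
(v ∨ u) → v = 1/5 → 0 = 0
u ∨ u = 1/5 ∨ 1/5 = 1/5
((v ∨ u) → v) ∨ (u ∨ u) = 0 ∨ 1/5 = 1/5
v ∨ u = 0 ∨ 1/5 = 1/5
u ∨ u = 1/5 ∨ 1/5 = 1/5
u ∨ v = 1/5 ∨ 0 = 1/5
v ∨ v = 0 ∨ 0 = 0
(u ∨ v) → (v ∨ v) = 1/5 → 0 = 0
(u ∨ u) ∨ ((u ∨ v) → (v ∨ v)) = 1/5 ∨ 0 = 1/5
(v ∨ u) ∧ ((u ∨ u) ∨ ((u ∨ v) → (v ∨ v))) = 1/5 ∧ 1/5 = 1/5
(((v ∨ u) → v) ∨ (u ∨ u)) ∨ ((v ∨ u) ∧ ((u ∨ u) ∨ ((u ∨ v) → (v ∨ v)))) = 1/5 ∨ 1/5 = 1/5
No assignment yields a value below 1/5, so this is the minimum.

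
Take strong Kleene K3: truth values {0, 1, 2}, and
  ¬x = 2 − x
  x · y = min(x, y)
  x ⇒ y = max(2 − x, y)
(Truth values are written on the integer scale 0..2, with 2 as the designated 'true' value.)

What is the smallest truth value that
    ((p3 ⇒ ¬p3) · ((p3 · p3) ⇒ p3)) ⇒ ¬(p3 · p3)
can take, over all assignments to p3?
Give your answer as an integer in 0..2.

1

Take p3 = 1:
¬p3 = ¬1 = 1
p3 ⇒ ¬p3 = 1 ⇒ 1 = 1
p3 · p3 = 1 · 1 = 1
(p3 · p3) ⇒ p3 = 1 ⇒ 1 = 1
(p3 ⇒ ¬p3) · ((p3 · p3) ⇒ p3) = 1 · 1 = 1
p3 · p3 = 1 · 1 = 1
¬(p3 · p3) = ¬1 = 1
((p3 ⇒ ¬p3) · ((p3 · p3) ⇒ p3)) ⇒ ¬(p3 · p3) = 1 ⇒ 1 = 1
No assignment yields a value below 1, so this is the minimum.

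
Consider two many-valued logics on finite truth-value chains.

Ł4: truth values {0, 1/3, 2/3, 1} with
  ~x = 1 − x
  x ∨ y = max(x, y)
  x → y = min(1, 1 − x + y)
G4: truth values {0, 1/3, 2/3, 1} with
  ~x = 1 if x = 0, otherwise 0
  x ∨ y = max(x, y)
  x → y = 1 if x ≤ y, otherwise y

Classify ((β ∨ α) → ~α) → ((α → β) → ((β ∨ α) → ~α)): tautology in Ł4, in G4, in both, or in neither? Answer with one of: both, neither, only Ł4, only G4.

In Ł4: every assignment gives 1 — tautology.
In G4: every assignment gives 1 — tautology.

both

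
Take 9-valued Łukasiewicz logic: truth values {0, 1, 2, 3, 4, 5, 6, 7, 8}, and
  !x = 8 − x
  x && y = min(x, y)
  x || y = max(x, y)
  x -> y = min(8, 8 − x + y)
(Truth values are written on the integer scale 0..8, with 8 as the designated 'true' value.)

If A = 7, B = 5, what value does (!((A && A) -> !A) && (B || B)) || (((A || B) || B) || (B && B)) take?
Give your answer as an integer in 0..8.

7

A && A = 7 && 7 = 7
!A = !7 = 1
(A && A) -> !A = 7 -> 1 = 2
!((A && A) -> !A) = !2 = 6
B || B = 5 || 5 = 5
!((A && A) -> !A) && (B || B) = 6 && 5 = 5
A || B = 7 || 5 = 7
(A || B) || B = 7 || 5 = 7
B && B = 5 && 5 = 5
((A || B) || B) || (B && B) = 7 || 5 = 7
(!((A && A) -> !A) && (B || B)) || (((A || B) || B) || (B && B)) = 5 || 7 = 7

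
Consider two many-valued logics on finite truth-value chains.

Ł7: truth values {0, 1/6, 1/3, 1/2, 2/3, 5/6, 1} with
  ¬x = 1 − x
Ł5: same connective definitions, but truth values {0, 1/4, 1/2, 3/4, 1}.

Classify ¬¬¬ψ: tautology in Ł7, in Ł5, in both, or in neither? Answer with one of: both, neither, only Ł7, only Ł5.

In Ł7: at ψ = 1/6 the value is 5/6 — not a tautology.
In Ł5: at ψ = 1/4 the value is 3/4 — not a tautology.

neither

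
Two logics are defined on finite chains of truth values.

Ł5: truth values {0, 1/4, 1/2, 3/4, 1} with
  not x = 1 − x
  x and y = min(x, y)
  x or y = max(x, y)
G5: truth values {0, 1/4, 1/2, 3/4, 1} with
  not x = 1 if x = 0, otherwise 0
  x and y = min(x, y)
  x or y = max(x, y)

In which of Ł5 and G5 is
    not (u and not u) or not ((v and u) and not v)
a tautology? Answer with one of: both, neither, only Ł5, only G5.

In Ł5: at u = 1/4, v = 1/4 the value is 3/4 — not a tautology.
In G5: every assignment gives 1 — tautology.

only G5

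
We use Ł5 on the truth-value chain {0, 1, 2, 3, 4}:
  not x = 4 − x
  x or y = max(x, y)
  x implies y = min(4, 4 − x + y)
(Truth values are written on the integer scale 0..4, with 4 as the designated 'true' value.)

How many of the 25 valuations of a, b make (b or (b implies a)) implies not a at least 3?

value 4: 7 assignments (counts)
value 3: 4 assignments (counts)
value 2: 4 assignments
value 1: 5 assignments
value 0: 5 assignments
So 11 of the 25 assignments meet the threshold.

11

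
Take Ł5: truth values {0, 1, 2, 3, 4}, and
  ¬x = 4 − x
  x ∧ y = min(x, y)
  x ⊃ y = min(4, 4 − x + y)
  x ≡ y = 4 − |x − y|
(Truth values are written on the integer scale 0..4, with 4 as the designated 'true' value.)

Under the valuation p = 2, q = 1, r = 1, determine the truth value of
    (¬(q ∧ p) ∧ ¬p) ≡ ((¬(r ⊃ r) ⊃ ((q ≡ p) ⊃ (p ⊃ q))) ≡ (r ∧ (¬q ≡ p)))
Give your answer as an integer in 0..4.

3

q ∧ p = 1 ∧ 2 = 1
¬(q ∧ p) = ¬1 = 3
¬p = ¬2 = 2
¬(q ∧ p) ∧ ¬p = 3 ∧ 2 = 2
r ⊃ r = 1 ⊃ 1 = 4
¬(r ⊃ r) = ¬4 = 0
q ≡ p = 1 ≡ 2 = 3
p ⊃ q = 2 ⊃ 1 = 3
(q ≡ p) ⊃ (p ⊃ q) = 3 ⊃ 3 = 4
¬(r ⊃ r) ⊃ ((q ≡ p) ⊃ (p ⊃ q)) = 0 ⊃ 4 = 4
¬q = ¬1 = 3
¬q ≡ p = 3 ≡ 2 = 3
r ∧ (¬q ≡ p) = 1 ∧ 3 = 1
(¬(r ⊃ r) ⊃ ((q ≡ p) ⊃ (p ⊃ q))) ≡ (r ∧ (¬q ≡ p)) = 4 ≡ 1 = 1
(¬(q ∧ p) ∧ ¬p) ≡ ((¬(r ⊃ r) ⊃ ((q ≡ p) ⊃ (p ⊃ q))) ≡ (r ∧ (¬q ≡ p))) = 2 ≡ 1 = 3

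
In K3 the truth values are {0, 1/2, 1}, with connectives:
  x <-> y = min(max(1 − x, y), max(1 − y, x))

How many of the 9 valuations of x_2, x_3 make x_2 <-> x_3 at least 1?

x_2 = 0, x_3 = 0 ↦ 1  ≥
x_2 = 0, x_3 = 1/2 ↦ 1/2  <
x_2 = 0, x_3 = 1 ↦ 0  <
x_2 = 1/2, x_3 = 0 ↦ 1/2  <
x_2 = 1/2, x_3 = 1/2 ↦ 1/2  <
x_2 = 1/2, x_3 = 1 ↦ 1/2  <
x_2 = 1, x_3 = 0 ↦ 0  <
x_2 = 1, x_3 = 1/2 ↦ 1/2  <
x_2 = 1, x_3 = 1 ↦ 1  ≥
So 2 of the 9 assignments meet the threshold.

2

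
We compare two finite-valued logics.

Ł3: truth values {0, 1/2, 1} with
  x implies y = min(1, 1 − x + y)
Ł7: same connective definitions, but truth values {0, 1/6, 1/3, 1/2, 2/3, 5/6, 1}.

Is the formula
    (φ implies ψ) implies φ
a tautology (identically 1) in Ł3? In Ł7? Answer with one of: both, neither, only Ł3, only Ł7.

In Ł3: at φ = 0, ψ = 0 the value is 0 — not a tautology.
In Ł7: at φ = 0, ψ = 0 the value is 0 — not a tautology.

neither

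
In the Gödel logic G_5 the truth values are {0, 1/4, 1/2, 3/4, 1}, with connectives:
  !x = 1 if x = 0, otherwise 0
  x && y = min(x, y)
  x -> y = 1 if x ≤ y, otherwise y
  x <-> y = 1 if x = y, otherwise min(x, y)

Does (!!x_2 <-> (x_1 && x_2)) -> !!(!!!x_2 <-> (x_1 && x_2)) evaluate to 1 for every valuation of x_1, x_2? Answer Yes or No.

Counterexample: take x_1 = 0, x_2 = 0.
!x_2 = !0 = 1
!!x_2 = !1 = 0
x_1 && x_2 = 0 && 0 = 0
!!x_2 <-> (x_1 && x_2) = 0 <-> 0 = 1
!x_2 = !0 = 1
!!x_2 = !1 = 0
!!!x_2 = !0 = 1
x_1 && x_2 = 0 && 0 = 0
!!!x_2 <-> (x_1 && x_2) = 1 <-> 0 = 0
!(!!!x_2 <-> (x_1 && x_2)) = !0 = 1
!!(!!!x_2 <-> (x_1 && x_2)) = !1 = 0
(!!x_2 <-> (x_1 && x_2)) -> !!(!!!x_2 <-> (x_1 && x_2)) = 1 -> 0 = 0
This gives 0 ≠ 1.

No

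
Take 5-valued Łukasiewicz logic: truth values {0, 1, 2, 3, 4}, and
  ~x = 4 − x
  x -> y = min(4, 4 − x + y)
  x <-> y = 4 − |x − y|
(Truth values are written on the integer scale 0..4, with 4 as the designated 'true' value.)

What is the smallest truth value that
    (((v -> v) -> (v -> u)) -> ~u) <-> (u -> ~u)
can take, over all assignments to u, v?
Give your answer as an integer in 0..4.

2

Take u = 2, v = 0:
v -> v = 0 -> 0 = 4
v -> u = 0 -> 2 = 4
(v -> v) -> (v -> u) = 4 -> 4 = 4
~u = ~2 = 2
((v -> v) -> (v -> u)) -> ~u = 4 -> 2 = 2
~u = ~2 = 2
u -> ~u = 2 -> 2 = 4
(((v -> v) -> (v -> u)) -> ~u) <-> (u -> ~u) = 2 <-> 4 = 2
No assignment yields a value below 2, so this is the minimum.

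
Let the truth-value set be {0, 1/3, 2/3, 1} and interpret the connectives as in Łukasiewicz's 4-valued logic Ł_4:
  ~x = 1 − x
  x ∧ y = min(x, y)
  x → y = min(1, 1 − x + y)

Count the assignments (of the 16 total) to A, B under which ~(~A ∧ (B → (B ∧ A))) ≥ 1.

A = 0, B = 0 ↦ 0  <
A = 0, B = 1/3 ↦ 1/3  <
A = 0, B = 2/3 ↦ 2/3  <
A = 0, B = 1 ↦ 1  ≥
A = 1/3, B = 0 ↦ 1/3  <
A = 1/3, B = 1/3 ↦ 1/3  <
A = 1/3, B = 2/3 ↦ 1/3  <
A = 1/3, B = 1 ↦ 2/3  <
A = 2/3, B = 0 ↦ 2/3  <
A = 2/3, B = 1/3 ↦ 2/3  <
A = 2/3, B = 2/3 ↦ 2/3  <
A = 2/3, B = 1 ↦ 2/3  <
A = 1, B = 0 ↦ 1  ≥
A = 1, B = 1/3 ↦ 1  ≥
A = 1, B = 2/3 ↦ 1  ≥
A = 1, B = 1 ↦ 1  ≥
So 5 of the 16 assignments meet the threshold.

5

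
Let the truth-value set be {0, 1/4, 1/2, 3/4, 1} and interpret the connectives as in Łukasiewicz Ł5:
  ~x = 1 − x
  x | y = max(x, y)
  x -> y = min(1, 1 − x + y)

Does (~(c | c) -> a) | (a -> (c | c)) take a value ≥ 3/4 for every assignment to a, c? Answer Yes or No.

No

Counterexample: take a = 1/2, c = 0.
c | c = 0 | 0 = 0
~(c | c) = ~0 = 1
~(c | c) -> a = 1 -> 1/2 = 1/2
c | c = 0 | 0 = 0
a -> (c | c) = 1/2 -> 0 = 1/2
(~(c | c) -> a) | (a -> (c | c)) = 1/2 | 1/2 = 1/2
This gives 1/2, which is below 3/4.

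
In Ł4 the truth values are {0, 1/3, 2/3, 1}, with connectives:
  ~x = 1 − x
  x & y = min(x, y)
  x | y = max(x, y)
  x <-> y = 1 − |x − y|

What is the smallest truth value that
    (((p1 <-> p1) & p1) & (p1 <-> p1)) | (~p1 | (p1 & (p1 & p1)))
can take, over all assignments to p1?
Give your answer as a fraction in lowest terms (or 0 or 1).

Take p1 = 1/3:
p1 <-> p1 = 1/3 <-> 1/3 = 1
(p1 <-> p1) & p1 = 1 & 1/3 = 1/3
p1 <-> p1 = 1/3 <-> 1/3 = 1
((p1 <-> p1) & p1) & (p1 <-> p1) = 1/3 & 1 = 1/3
~p1 = ~1/3 = 2/3
p1 & p1 = 1/3 & 1/3 = 1/3
p1 & (p1 & p1) = 1/3 & 1/3 = 1/3
~p1 | (p1 & (p1 & p1)) = 2/3 | 1/3 = 2/3
(((p1 <-> p1) & p1) & (p1 <-> p1)) | (~p1 | (p1 & (p1 & p1))) = 1/3 | 2/3 = 2/3
No assignment yields a value below 2/3, so this is the minimum.

2/3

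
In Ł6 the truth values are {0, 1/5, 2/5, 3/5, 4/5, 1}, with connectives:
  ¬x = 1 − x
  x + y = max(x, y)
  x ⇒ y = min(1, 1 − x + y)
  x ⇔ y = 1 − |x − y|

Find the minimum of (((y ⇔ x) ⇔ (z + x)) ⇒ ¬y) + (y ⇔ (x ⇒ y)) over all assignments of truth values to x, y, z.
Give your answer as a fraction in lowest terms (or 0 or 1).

3/5

Take x = 0, y = 2/5, z = 3/5:
y ⇔ x = 2/5 ⇔ 0 = 3/5
z + x = 3/5 + 0 = 3/5
(y ⇔ x) ⇔ (z + x) = 3/5 ⇔ 3/5 = 1
¬y = ¬2/5 = 3/5
((y ⇔ x) ⇔ (z + x)) ⇒ ¬y = 1 ⇒ 3/5 = 3/5
x ⇒ y = 0 ⇒ 2/5 = 1
y ⇔ (x ⇒ y) = 2/5 ⇔ 1 = 2/5
(((y ⇔ x) ⇔ (z + x)) ⇒ ¬y) + (y ⇔ (x ⇒ y)) = 3/5 + 2/5 = 3/5
No assignment yields a value below 3/5, so this is the minimum.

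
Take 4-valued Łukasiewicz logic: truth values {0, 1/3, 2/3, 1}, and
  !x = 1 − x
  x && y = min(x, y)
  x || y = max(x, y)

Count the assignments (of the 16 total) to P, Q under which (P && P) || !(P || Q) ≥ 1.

P = 0, Q = 0 ↦ 1  ≥
P = 0, Q = 1/3 ↦ 2/3  <
P = 0, Q = 2/3 ↦ 1/3  <
P = 0, Q = 1 ↦ 0  <
P = 1/3, Q = 0 ↦ 2/3  <
P = 1/3, Q = 1/3 ↦ 2/3  <
P = 1/3, Q = 2/3 ↦ 1/3  <
P = 1/3, Q = 1 ↦ 1/3  <
P = 2/3, Q = 0 ↦ 2/3  <
P = 2/3, Q = 1/3 ↦ 2/3  <
P = 2/3, Q = 2/3 ↦ 2/3  <
P = 2/3, Q = 1 ↦ 2/3  <
P = 1, Q = 0 ↦ 1  ≥
P = 1, Q = 1/3 ↦ 1  ≥
P = 1, Q = 2/3 ↦ 1  ≥
P = 1, Q = 1 ↦ 1  ≥
So 5 of the 16 assignments meet the threshold.

5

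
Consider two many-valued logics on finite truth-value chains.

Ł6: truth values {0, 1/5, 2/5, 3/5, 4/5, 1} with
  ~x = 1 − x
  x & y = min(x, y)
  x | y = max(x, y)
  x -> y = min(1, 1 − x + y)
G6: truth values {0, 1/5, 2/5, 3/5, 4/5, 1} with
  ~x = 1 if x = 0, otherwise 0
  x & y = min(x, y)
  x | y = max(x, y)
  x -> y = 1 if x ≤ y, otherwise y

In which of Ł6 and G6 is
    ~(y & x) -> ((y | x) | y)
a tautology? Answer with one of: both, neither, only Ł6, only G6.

neither

In Ł6: at x = 0, y = 0 the value is 0 — not a tautology.
In G6: at x = 0, y = 0 the value is 0 — not a tautology.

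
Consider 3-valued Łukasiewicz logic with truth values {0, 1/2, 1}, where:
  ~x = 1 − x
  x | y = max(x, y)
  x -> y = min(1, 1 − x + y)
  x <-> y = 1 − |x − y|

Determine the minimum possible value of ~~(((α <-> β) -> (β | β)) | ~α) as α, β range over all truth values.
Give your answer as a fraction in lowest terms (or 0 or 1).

Take α = 1/2, β = 0:
α <-> β = 1/2 <-> 0 = 1/2
β | β = 0 | 0 = 0
(α <-> β) -> (β | β) = 1/2 -> 0 = 1/2
~α = ~1/2 = 1/2
((α <-> β) -> (β | β)) | ~α = 1/2 | 1/2 = 1/2
~(((α <-> β) -> (β | β)) | ~α) = ~1/2 = 1/2
~~(((α <-> β) -> (β | β)) | ~α) = ~1/2 = 1/2
No assignment yields a value below 1/2, so this is the minimum.

1/2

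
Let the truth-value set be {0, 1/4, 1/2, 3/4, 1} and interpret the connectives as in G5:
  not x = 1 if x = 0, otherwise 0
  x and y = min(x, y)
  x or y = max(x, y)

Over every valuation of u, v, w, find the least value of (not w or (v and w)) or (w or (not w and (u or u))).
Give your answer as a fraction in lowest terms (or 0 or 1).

1/4

Take u = 0, v = 0, w = 1/4:
not w = not 1/4 = 0
v and w = 0 and 1/4 = 0
not w or (v and w) = 0 or 0 = 0
not w = not 1/4 = 0
u or u = 0 or 0 = 0
not w and (u or u) = 0 and 0 = 0
w or (not w and (u or u)) = 1/4 or 0 = 1/4
(not w or (v and w)) or (w or (not w and (u or u))) = 0 or 1/4 = 1/4
No assignment yields a value below 1/4, so this is the minimum.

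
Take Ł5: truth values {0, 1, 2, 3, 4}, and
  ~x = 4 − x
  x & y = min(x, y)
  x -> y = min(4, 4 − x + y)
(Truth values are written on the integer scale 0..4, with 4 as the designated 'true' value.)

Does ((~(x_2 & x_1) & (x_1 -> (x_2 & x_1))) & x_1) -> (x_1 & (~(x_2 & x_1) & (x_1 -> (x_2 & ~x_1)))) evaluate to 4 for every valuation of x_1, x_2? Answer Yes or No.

No

Counterexample: take x_1 = 4, x_2 = 1.
x_2 & x_1 = 1 & 4 = 1
~(x_2 & x_1) = ~1 = 3
x_2 & x_1 = 1 & 4 = 1
x_1 -> (x_2 & x_1) = 4 -> 1 = 1
~(x_2 & x_1) & (x_1 -> (x_2 & x_1)) = 3 & 1 = 1
(~(x_2 & x_1) & (x_1 -> (x_2 & x_1))) & x_1 = 1 & 4 = 1
x_2 & x_1 = 1 & 4 = 1
~(x_2 & x_1) = ~1 = 3
~x_1 = ~4 = 0
x_2 & ~x_1 = 1 & 0 = 0
x_1 -> (x_2 & ~x_1) = 4 -> 0 = 0
~(x_2 & x_1) & (x_1 -> (x_2 & ~x_1)) = 3 & 0 = 0
x_1 & (~(x_2 & x_1) & (x_1 -> (x_2 & ~x_1))) = 4 & 0 = 0
((~(x_2 & x_1) & (x_1 -> (x_2 & x_1))) & x_1) -> (x_1 & (~(x_2 & x_1) & (x_1 -> (x_2 & ~x_1)))) = 1 -> 0 = 3
This gives 3 ≠ 4.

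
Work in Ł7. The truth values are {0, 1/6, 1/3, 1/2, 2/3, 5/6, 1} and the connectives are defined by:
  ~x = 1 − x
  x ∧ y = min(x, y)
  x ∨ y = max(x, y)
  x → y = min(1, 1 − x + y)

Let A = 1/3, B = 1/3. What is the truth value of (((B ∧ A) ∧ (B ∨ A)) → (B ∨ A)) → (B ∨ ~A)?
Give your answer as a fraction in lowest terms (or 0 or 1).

B ∧ A = 1/3 ∧ 1/3 = 1/3
B ∨ A = 1/3 ∨ 1/3 = 1/3
(B ∧ A) ∧ (B ∨ A) = 1/3 ∧ 1/3 = 1/3
B ∨ A = 1/3 ∨ 1/3 = 1/3
((B ∧ A) ∧ (B ∨ A)) → (B ∨ A) = 1/3 → 1/3 = 1
~A = ~1/3 = 2/3
B ∨ ~A = 1/3 ∨ 2/3 = 2/3
(((B ∧ A) ∧ (B ∨ A)) → (B ∨ A)) → (B ∨ ~A) = 1 → 2/3 = 2/3

2/3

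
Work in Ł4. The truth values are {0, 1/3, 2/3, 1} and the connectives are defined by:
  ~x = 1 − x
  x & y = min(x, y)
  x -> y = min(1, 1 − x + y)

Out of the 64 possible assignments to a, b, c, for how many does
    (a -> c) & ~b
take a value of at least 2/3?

26

value 1: 10 assignments (counts)
value 2/3: 16 assignments (counts)
value 1/3: 19 assignments
value 0: 19 assignments
So 26 of the 64 assignments meet the threshold.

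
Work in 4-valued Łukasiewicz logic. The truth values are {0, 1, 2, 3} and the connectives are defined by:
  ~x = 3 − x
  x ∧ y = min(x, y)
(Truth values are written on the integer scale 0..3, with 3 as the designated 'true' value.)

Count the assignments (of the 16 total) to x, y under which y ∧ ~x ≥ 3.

1

x = 0, y = 0 ↦ 0  <
x = 0, y = 1 ↦ 1  <
x = 0, y = 2 ↦ 2  <
x = 0, y = 3 ↦ 3  ≥
x = 1, y = 0 ↦ 0  <
x = 1, y = 1 ↦ 1  <
x = 1, y = 2 ↦ 2  <
x = 1, y = 3 ↦ 2  <
x = 2, y = 0 ↦ 0  <
x = 2, y = 1 ↦ 1  <
x = 2, y = 2 ↦ 1  <
x = 2, y = 3 ↦ 1  <
x = 3, y = 0 ↦ 0  <
x = 3, y = 1 ↦ 0  <
x = 3, y = 2 ↦ 0  <
x = 3, y = 3 ↦ 0  <
So 1 of the 16 assignments meets the threshold.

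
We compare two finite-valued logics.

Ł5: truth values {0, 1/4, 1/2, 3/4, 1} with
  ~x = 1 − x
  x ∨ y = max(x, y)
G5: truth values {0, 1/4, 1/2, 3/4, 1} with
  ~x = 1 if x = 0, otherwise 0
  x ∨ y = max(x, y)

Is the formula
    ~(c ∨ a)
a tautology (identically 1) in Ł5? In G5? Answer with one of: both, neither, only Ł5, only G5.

neither

In Ł5: at a = 0, c = 1/4 the value is 3/4 — not a tautology.
In G5: at a = 0, c = 1/4 the value is 0 — not a tautology.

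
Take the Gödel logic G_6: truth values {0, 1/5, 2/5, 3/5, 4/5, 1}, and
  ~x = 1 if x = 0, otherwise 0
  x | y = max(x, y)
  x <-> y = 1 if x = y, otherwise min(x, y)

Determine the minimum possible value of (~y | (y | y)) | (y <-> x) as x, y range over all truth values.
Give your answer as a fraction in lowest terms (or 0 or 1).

Take x = 0, y = 1/5:
~y = ~1/5 = 0
y | y = 1/5 | 1/5 = 1/5
~y | (y | y) = 0 | 1/5 = 1/5
y <-> x = 1/5 <-> 0 = 0
(~y | (y | y)) | (y <-> x) = 1/5 | 0 = 1/5
No assignment yields a value below 1/5, so this is the minimum.

1/5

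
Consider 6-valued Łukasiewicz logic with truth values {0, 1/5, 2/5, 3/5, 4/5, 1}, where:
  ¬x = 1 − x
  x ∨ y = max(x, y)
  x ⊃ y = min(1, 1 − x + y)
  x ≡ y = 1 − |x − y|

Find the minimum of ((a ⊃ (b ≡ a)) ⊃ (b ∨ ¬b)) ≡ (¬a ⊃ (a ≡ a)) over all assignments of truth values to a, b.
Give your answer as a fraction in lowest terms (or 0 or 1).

3/5

Take a = 0, b = 2/5:
b ≡ a = 2/5 ≡ 0 = 3/5
a ⊃ (b ≡ a) = 0 ⊃ 3/5 = 1
¬b = ¬2/5 = 3/5
b ∨ ¬b = 2/5 ∨ 3/5 = 3/5
(a ⊃ (b ≡ a)) ⊃ (b ∨ ¬b) = 1 ⊃ 3/5 = 3/5
¬a = ¬0 = 1
a ≡ a = 0 ≡ 0 = 1
¬a ⊃ (a ≡ a) = 1 ⊃ 1 = 1
((a ⊃ (b ≡ a)) ⊃ (b ∨ ¬b)) ≡ (¬a ⊃ (a ≡ a)) = 3/5 ≡ 1 = 3/5
No assignment yields a value below 3/5, so this is the minimum.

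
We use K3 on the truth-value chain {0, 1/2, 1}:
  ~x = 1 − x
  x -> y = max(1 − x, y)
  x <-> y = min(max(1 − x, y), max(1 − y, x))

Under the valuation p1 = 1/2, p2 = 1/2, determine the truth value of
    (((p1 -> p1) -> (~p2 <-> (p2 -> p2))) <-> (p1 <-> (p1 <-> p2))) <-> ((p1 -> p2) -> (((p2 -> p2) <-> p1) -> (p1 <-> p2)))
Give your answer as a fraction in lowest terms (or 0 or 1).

p1 -> p1 = 1/2 -> 1/2 = 1/2
~p2 = ~1/2 = 1/2
p2 -> p2 = 1/2 -> 1/2 = 1/2
~p2 <-> (p2 -> p2) = 1/2 <-> 1/2 = 1/2
(p1 -> p1) -> (~p2 <-> (p2 -> p2)) = 1/2 -> 1/2 = 1/2
p1 <-> p2 = 1/2 <-> 1/2 = 1/2
p1 <-> (p1 <-> p2) = 1/2 <-> 1/2 = 1/2
((p1 -> p1) -> (~p2 <-> (p2 -> p2))) <-> (p1 <-> (p1 <-> p2)) = 1/2 <-> 1/2 = 1/2
p1 -> p2 = 1/2 -> 1/2 = 1/2
p2 -> p2 = 1/2 -> 1/2 = 1/2
(p2 -> p2) <-> p1 = 1/2 <-> 1/2 = 1/2
p1 <-> p2 = 1/2 <-> 1/2 = 1/2
((p2 -> p2) <-> p1) -> (p1 <-> p2) = 1/2 -> 1/2 = 1/2
(p1 -> p2) -> (((p2 -> p2) <-> p1) -> (p1 <-> p2)) = 1/2 -> 1/2 = 1/2
(((p1 -> p1) -> (~p2 <-> (p2 -> p2))) <-> (p1 <-> (p1 <-> p2))) <-> ((p1 -> p2) -> (((p2 -> p2) <-> p1) -> (p1 <-> p2))) = 1/2 <-> 1/2 = 1/2

1/2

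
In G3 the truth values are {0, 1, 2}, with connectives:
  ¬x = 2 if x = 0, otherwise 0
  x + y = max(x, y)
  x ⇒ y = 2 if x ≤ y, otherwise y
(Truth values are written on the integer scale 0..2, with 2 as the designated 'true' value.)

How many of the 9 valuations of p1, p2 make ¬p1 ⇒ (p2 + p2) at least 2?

7

p1 = 0, p2 = 0 ↦ 0  <
p1 = 0, p2 = 1 ↦ 1  <
p1 = 0, p2 = 2 ↦ 2  ≥
p1 = 1, p2 = 0 ↦ 2  ≥
p1 = 1, p2 = 1 ↦ 2  ≥
p1 = 1, p2 = 2 ↦ 2  ≥
p1 = 2, p2 = 0 ↦ 2  ≥
p1 = 2, p2 = 1 ↦ 2  ≥
p1 = 2, p2 = 2 ↦ 2  ≥
So 7 of the 9 assignments meet the threshold.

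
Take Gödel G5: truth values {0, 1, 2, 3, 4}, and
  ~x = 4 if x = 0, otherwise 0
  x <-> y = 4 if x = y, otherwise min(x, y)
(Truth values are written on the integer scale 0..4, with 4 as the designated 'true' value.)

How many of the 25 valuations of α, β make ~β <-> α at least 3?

value 4: 5 assignments (counts)
value 3: 1 assignment (counts)
value 2: 1 assignment
value 1: 1 assignment
value 0: 17 assignments
So 6 of the 25 assignments meet the threshold.

6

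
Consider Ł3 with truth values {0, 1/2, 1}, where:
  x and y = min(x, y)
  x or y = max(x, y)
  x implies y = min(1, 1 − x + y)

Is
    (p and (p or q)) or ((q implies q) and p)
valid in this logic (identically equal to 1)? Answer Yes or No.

Counterexample: take p = 0, q = 0.
p or q = 0 or 0 = 0
p and (p or q) = 0 and 0 = 0
q implies q = 0 implies 0 = 1
(q implies q) and p = 1 and 0 = 0
(p and (p or q)) or ((q implies q) and p) = 0 or 0 = 0
This gives 0 ≠ 1.

No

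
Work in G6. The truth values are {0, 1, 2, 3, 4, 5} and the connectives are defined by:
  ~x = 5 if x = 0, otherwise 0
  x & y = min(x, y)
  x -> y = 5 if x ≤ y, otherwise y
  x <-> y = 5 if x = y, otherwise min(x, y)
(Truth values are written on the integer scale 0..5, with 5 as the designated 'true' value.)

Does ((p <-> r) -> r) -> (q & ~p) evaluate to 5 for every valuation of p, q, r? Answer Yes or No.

Counterexample: take p = 0, q = 0, r = 1.
p <-> r = 0 <-> 1 = 0
(p <-> r) -> r = 0 -> 1 = 5
~p = ~0 = 5
q & ~p = 0 & 5 = 0
((p <-> r) -> r) -> (q & ~p) = 5 -> 0 = 0
This gives 0 ≠ 5.

No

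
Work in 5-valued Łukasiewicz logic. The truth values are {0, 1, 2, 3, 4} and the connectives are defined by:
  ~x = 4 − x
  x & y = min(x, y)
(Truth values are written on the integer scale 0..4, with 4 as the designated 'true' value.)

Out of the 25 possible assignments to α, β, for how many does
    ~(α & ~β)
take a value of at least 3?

value 4: 9 assignments (counts)
value 3: 7 assignments (counts)
value 2: 5 assignments
value 1: 3 assignments
value 0: 1 assignment
So 16 of the 25 assignments meet the threshold.

16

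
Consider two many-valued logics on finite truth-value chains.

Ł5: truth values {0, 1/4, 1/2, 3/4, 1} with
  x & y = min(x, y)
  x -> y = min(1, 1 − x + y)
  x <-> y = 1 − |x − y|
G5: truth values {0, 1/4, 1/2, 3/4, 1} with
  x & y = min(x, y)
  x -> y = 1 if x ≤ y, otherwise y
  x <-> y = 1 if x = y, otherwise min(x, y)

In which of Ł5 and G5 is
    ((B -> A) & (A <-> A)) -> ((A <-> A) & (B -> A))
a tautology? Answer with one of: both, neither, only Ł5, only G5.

both

In Ł5: every assignment gives 1 — tautology.
In G5: every assignment gives 1 — tautology.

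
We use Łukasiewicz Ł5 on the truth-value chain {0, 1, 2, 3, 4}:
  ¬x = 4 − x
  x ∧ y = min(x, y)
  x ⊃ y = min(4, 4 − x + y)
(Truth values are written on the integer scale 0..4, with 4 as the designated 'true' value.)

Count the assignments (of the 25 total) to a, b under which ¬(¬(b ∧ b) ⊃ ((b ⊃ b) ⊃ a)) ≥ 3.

3

value 4: 1 assignment (counts)
value 3: 2 assignments (counts)
value 2: 3 assignments
value 1: 4 assignments
value 0: 15 assignments
So 3 of the 25 assignments meet the threshold.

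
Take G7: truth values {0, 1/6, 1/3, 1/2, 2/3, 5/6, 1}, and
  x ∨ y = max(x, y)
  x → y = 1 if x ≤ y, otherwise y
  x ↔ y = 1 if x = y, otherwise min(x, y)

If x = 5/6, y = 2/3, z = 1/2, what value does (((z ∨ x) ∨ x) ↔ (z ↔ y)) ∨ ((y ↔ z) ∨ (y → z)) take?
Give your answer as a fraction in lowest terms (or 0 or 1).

z ∨ x = 1/2 ∨ 5/6 = 5/6
(z ∨ x) ∨ x = 5/6 ∨ 5/6 = 5/6
z ↔ y = 1/2 ↔ 2/3 = 1/2
((z ∨ x) ∨ x) ↔ (z ↔ y) = 5/6 ↔ 1/2 = 1/2
y ↔ z = 2/3 ↔ 1/2 = 1/2
y → z = 2/3 → 1/2 = 1/2
(y ↔ z) ∨ (y → z) = 1/2 ∨ 1/2 = 1/2
(((z ∨ x) ∨ x) ↔ (z ↔ y)) ∨ ((y ↔ z) ∨ (y → z)) = 1/2 ∨ 1/2 = 1/2

1/2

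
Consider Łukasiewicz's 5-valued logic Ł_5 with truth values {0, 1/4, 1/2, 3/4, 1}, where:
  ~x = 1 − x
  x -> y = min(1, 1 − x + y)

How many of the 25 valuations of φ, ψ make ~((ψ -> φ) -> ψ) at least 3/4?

value 1: 5 assignments (counts)
value 3/4: 4 assignments (counts)
value 1/2: 4 assignments
value 1/4: 3 assignments
value 0: 9 assignments
So 9 of the 25 assignments meet the threshold.

9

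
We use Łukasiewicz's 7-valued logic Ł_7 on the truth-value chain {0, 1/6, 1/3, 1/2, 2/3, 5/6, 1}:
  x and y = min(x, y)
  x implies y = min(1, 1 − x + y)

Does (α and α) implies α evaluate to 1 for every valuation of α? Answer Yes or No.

Yes

α = 0 ↦ 1
α = 1/6 ↦ 1
α = 1/3 ↦ 1
α = 1/2 ↦ 1
α = 2/3 ↦ 1
α = 5/6 ↦ 1
α = 1 ↦ 1
Every assignment gives a value ≥ 1.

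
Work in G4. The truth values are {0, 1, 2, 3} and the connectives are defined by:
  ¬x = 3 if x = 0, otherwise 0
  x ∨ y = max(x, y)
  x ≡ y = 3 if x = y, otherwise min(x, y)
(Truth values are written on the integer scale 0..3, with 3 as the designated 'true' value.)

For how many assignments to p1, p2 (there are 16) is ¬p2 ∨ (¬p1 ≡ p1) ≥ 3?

p1 = 0, p2 = 0 ↦ 3  ≥
p1 = 0, p2 = 1 ↦ 0  <
p1 = 0, p2 = 2 ↦ 0  <
p1 = 0, p2 = 3 ↦ 0  <
p1 = 1, p2 = 0 ↦ 3  ≥
p1 = 1, p2 = 1 ↦ 0  <
p1 = 1, p2 = 2 ↦ 0  <
p1 = 1, p2 = 3 ↦ 0  <
p1 = 2, p2 = 0 ↦ 3  ≥
p1 = 2, p2 = 1 ↦ 0  <
p1 = 2, p2 = 2 ↦ 0  <
p1 = 2, p2 = 3 ↦ 0  <
p1 = 3, p2 = 0 ↦ 3  ≥
p1 = 3, p2 = 1 ↦ 0  <
p1 = 3, p2 = 2 ↦ 0  <
p1 = 3, p2 = 3 ↦ 0  <
So 4 of the 16 assignments meet the threshold.

4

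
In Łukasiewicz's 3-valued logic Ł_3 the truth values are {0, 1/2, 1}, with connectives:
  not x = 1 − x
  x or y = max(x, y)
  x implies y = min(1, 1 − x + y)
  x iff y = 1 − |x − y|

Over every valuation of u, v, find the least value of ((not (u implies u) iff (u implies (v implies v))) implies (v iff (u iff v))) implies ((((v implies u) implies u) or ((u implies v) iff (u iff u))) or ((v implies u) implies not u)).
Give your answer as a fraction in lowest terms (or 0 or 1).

1/2

Take u = 1/2, v = 0:
u implies u = 1/2 implies 1/2 = 1
not (u implies u) = not 1 = 0
v implies v = 0 implies 0 = 1
u implies (v implies v) = 1/2 implies 1 = 1
not (u implies u) iff (u implies (v implies v)) = 0 iff 1 = 0
u iff v = 1/2 iff 0 = 1/2
v iff (u iff v) = 0 iff 1/2 = 1/2
(not (u implies u) iff (u implies (v implies v))) implies (v iff (u iff v)) = 0 implies 1/2 = 1
v implies u = 0 implies 1/2 = 1
(v implies u) implies u = 1 implies 1/2 = 1/2
u implies v = 1/2 implies 0 = 1/2
u iff u = 1/2 iff 1/2 = 1
(u implies v) iff (u iff u) = 1/2 iff 1 = 1/2
((v implies u) implies u) or ((u implies v) iff (u iff u)) = 1/2 or 1/2 = 1/2
v implies u = 0 implies 1/2 = 1
not u = not 1/2 = 1/2
(v implies u) implies not u = 1 implies 1/2 = 1/2
(((v implies u) implies u) or ((u implies v) iff (u iff u))) or ((v implies u) implies not u) = 1/2 or 1/2 = 1/2
((not (u implies u) iff (u implies (v implies v))) implies (v iff (u iff v))) implies ((((v implies u) implies u) or ((u implies v) iff (u iff u))) or ((v implies u) implies not u)) = 1 implies 1/2 = 1/2
No assignment yields a value below 1/2, so this is the minimum.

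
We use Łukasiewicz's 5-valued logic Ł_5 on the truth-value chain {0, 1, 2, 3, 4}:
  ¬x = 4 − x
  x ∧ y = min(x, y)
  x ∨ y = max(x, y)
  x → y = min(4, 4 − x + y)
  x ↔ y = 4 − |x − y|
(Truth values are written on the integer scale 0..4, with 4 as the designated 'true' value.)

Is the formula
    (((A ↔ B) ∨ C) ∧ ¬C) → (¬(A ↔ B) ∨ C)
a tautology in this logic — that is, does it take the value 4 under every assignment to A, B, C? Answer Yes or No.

No

Counterexample: take A = 0, B = 0, C = 0.
A ↔ B = 0 ↔ 0 = 4
(A ↔ B) ∨ C = 4 ∨ 0 = 4
¬C = ¬0 = 4
((A ↔ B) ∨ C) ∧ ¬C = 4 ∧ 4 = 4
A ↔ B = 0 ↔ 0 = 4
¬(A ↔ B) = ¬4 = 0
¬(A ↔ B) ∨ C = 0 ∨ 0 = 0
(((A ↔ B) ∨ C) ∧ ¬C) → (¬(A ↔ B) ∨ C) = 4 → 0 = 0
This gives 0 ≠ 4.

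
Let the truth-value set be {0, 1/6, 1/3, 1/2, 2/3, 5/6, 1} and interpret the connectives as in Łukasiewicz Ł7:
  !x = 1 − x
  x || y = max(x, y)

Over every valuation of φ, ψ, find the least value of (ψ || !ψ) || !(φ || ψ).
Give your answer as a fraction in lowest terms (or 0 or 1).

Take φ = 0, ψ = 1/2:
!ψ = !1/2 = 1/2
ψ || !ψ = 1/2 || 1/2 = 1/2
φ || ψ = 0 || 1/2 = 1/2
!(φ || ψ) = !1/2 = 1/2
(ψ || !ψ) || !(φ || ψ) = 1/2 || 1/2 = 1/2
No assignment yields a value below 1/2, so this is the minimum.

1/2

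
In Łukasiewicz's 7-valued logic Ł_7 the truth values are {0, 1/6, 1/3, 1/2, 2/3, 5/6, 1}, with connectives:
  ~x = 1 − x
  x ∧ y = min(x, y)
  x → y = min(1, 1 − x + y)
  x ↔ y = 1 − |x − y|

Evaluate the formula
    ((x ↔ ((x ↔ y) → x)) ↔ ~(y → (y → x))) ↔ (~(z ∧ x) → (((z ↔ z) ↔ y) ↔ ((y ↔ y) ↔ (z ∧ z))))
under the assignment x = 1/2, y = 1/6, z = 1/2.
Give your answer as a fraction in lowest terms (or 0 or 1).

x ↔ y = 1/2 ↔ 1/6 = 2/3
(x ↔ y) → x = 2/3 → 1/2 = 5/6
x ↔ ((x ↔ y) → x) = 1/2 ↔ 5/6 = 2/3
y → x = 1/6 → 1/2 = 1
y → (y → x) = 1/6 → 1 = 1
~(y → (y → x)) = ~1 = 0
(x ↔ ((x ↔ y) → x)) ↔ ~(y → (y → x)) = 2/3 ↔ 0 = 1/3
z ∧ x = 1/2 ∧ 1/2 = 1/2
~(z ∧ x) = ~1/2 = 1/2
z ↔ z = 1/2 ↔ 1/2 = 1
(z ↔ z) ↔ y = 1 ↔ 1/6 = 1/6
y ↔ y = 1/6 ↔ 1/6 = 1
z ∧ z = 1/2 ∧ 1/2 = 1/2
(y ↔ y) ↔ (z ∧ z) = 1 ↔ 1/2 = 1/2
((z ↔ z) ↔ y) ↔ ((y ↔ y) ↔ (z ∧ z)) = 1/6 ↔ 1/2 = 2/3
~(z ∧ x) → (((z ↔ z) ↔ y) ↔ ((y ↔ y) ↔ (z ∧ z))) = 1/2 → 2/3 = 1
((x ↔ ((x ↔ y) → x)) ↔ ~(y → (y → x))) ↔ (~(z ∧ x) → (((z ↔ z) ↔ y) ↔ ((y ↔ y) ↔ (z ∧ z)))) = 1/3 ↔ 1 = 1/3

1/3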